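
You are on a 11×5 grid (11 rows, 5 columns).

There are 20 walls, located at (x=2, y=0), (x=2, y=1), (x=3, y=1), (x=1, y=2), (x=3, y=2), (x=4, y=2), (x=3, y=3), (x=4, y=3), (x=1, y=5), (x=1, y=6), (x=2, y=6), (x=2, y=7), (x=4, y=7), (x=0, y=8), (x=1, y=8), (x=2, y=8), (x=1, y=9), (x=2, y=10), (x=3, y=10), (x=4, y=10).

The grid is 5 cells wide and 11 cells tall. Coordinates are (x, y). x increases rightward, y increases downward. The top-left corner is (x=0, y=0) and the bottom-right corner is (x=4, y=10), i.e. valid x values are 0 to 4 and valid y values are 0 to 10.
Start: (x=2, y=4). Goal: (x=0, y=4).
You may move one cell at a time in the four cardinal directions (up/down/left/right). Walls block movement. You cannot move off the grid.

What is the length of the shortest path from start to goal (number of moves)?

BFS from (x=2, y=4) until reaching (x=0, y=4):
  Distance 0: (x=2, y=4)
  Distance 1: (x=2, y=3), (x=1, y=4), (x=3, y=4), (x=2, y=5)
  Distance 2: (x=2, y=2), (x=1, y=3), (x=0, y=4), (x=4, y=4), (x=3, y=5)  <- goal reached here
One shortest path (2 moves): (x=2, y=4) -> (x=1, y=4) -> (x=0, y=4)

Answer: Shortest path length: 2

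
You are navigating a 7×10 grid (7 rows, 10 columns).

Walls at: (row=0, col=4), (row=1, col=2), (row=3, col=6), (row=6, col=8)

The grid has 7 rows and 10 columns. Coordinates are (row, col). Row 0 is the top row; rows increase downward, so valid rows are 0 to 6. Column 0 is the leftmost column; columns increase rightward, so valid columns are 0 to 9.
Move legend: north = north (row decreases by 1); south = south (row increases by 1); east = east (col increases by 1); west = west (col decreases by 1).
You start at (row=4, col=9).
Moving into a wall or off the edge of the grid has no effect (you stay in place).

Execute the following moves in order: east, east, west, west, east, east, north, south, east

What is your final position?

Start: (row=4, col=9)
  east (east): blocked, stay at (row=4, col=9)
  east (east): blocked, stay at (row=4, col=9)
  west (west): (row=4, col=9) -> (row=4, col=8)
  west (west): (row=4, col=8) -> (row=4, col=7)
  east (east): (row=4, col=7) -> (row=4, col=8)
  east (east): (row=4, col=8) -> (row=4, col=9)
  north (north): (row=4, col=9) -> (row=3, col=9)
  south (south): (row=3, col=9) -> (row=4, col=9)
  east (east): blocked, stay at (row=4, col=9)
Final: (row=4, col=9)

Answer: Final position: (row=4, col=9)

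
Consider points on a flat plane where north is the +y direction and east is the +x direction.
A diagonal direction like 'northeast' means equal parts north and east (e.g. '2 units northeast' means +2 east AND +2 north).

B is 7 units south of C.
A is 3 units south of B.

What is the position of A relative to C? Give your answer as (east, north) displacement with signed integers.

Answer: A is at (east=0, north=-10) relative to C.

Derivation:
Place C at the origin (east=0, north=0).
  B is 7 units south of C: delta (east=+0, north=-7); B at (east=0, north=-7).
  A is 3 units south of B: delta (east=+0, north=-3); A at (east=0, north=-10).
Therefore A relative to C: (east=0, north=-10).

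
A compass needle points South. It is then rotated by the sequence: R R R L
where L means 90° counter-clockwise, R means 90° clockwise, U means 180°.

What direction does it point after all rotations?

Start: South
  R (right (90° clockwise)) -> West
  R (right (90° clockwise)) -> North
  R (right (90° clockwise)) -> East
  L (left (90° counter-clockwise)) -> North
Final: North

Answer: Final heading: North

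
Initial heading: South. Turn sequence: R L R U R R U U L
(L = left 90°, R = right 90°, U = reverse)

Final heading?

Start: South
  R (right (90° clockwise)) -> West
  L (left (90° counter-clockwise)) -> South
  R (right (90° clockwise)) -> West
  U (U-turn (180°)) -> East
  R (right (90° clockwise)) -> South
  R (right (90° clockwise)) -> West
  U (U-turn (180°)) -> East
  U (U-turn (180°)) -> West
  L (left (90° counter-clockwise)) -> South
Final: South

Answer: Final heading: South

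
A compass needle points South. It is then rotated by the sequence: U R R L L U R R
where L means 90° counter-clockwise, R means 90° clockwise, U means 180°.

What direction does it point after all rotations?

Start: South
  U (U-turn (180°)) -> North
  R (right (90° clockwise)) -> East
  R (right (90° clockwise)) -> South
  L (left (90° counter-clockwise)) -> East
  L (left (90° counter-clockwise)) -> North
  U (U-turn (180°)) -> South
  R (right (90° clockwise)) -> West
  R (right (90° clockwise)) -> North
Final: North

Answer: Final heading: North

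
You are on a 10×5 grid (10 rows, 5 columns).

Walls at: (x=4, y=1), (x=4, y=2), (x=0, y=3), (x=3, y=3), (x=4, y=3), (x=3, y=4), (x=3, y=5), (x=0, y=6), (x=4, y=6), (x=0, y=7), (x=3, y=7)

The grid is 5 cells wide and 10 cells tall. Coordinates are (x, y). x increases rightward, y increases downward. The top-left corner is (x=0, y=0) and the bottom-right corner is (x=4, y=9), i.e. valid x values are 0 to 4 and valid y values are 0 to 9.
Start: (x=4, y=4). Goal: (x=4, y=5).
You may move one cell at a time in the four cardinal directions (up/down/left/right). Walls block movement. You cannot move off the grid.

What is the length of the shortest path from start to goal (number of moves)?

Answer: Shortest path length: 1

Derivation:
BFS from (x=4, y=4) until reaching (x=4, y=5):
  Distance 0: (x=4, y=4)
  Distance 1: (x=4, y=5)  <- goal reached here
One shortest path (1 moves): (x=4, y=4) -> (x=4, y=5)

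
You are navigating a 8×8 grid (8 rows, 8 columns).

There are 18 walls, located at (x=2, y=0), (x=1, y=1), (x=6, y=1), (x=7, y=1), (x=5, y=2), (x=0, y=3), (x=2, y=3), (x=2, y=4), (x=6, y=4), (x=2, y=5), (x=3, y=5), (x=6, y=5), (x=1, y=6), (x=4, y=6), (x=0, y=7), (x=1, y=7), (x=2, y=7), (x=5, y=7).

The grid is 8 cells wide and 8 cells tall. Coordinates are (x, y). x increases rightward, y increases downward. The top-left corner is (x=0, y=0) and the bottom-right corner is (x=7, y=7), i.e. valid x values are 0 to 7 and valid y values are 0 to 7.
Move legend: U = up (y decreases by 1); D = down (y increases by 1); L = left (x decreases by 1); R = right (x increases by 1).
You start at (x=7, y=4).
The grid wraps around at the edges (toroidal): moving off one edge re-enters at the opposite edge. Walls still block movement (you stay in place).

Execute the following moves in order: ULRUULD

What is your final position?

Answer: Final position: (x=6, y=3)

Derivation:
Start: (x=7, y=4)
  U (up): (x=7, y=4) -> (x=7, y=3)
  L (left): (x=7, y=3) -> (x=6, y=3)
  R (right): (x=6, y=3) -> (x=7, y=3)
  U (up): (x=7, y=3) -> (x=7, y=2)
  U (up): blocked, stay at (x=7, y=2)
  L (left): (x=7, y=2) -> (x=6, y=2)
  D (down): (x=6, y=2) -> (x=6, y=3)
Final: (x=6, y=3)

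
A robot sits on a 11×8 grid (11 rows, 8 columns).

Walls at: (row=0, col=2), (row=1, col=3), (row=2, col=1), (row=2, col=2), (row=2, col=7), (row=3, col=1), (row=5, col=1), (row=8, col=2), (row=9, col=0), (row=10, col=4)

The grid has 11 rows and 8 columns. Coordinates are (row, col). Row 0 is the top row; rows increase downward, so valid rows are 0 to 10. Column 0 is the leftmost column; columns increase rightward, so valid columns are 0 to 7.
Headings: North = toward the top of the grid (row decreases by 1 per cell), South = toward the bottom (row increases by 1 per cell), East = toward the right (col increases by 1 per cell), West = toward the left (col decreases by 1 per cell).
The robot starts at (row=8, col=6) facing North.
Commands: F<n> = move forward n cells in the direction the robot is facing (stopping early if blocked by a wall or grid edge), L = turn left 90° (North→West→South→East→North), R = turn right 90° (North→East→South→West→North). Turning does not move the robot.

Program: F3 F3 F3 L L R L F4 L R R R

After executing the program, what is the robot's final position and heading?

Start: (row=8, col=6), facing North
  F3: move forward 3, now at (row=5, col=6)
  F3: move forward 3, now at (row=2, col=6)
  F3: move forward 2/3 (blocked), now at (row=0, col=6)
  L: turn left, now facing West
  L: turn left, now facing South
  R: turn right, now facing West
  L: turn left, now facing South
  F4: move forward 4, now at (row=4, col=6)
  L: turn left, now facing East
  R: turn right, now facing South
  R: turn right, now facing West
  R: turn right, now facing North
Final: (row=4, col=6), facing North

Answer: Final position: (row=4, col=6), facing North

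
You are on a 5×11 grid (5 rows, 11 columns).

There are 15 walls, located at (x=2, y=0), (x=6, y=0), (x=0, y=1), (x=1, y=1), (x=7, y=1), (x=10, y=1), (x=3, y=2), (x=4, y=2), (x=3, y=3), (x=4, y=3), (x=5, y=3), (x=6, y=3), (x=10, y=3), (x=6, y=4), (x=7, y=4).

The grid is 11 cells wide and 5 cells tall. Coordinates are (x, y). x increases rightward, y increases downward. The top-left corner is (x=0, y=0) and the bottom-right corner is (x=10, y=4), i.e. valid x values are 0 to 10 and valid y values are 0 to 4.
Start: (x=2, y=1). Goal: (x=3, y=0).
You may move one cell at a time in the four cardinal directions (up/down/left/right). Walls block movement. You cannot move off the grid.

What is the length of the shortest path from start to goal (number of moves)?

BFS from (x=2, y=1) until reaching (x=3, y=0):
  Distance 0: (x=2, y=1)
  Distance 1: (x=3, y=1), (x=2, y=2)
  Distance 2: (x=3, y=0), (x=4, y=1), (x=1, y=2), (x=2, y=3)  <- goal reached here
One shortest path (2 moves): (x=2, y=1) -> (x=3, y=1) -> (x=3, y=0)

Answer: Shortest path length: 2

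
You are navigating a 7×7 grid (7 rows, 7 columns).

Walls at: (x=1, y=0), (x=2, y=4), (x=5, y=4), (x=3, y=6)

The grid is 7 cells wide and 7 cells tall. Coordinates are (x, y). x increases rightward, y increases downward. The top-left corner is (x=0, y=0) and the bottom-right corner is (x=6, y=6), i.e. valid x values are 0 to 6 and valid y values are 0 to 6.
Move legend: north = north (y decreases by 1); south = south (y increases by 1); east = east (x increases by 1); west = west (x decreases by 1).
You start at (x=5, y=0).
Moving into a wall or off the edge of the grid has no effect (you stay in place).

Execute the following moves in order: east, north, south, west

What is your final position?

Start: (x=5, y=0)
  east (east): (x=5, y=0) -> (x=6, y=0)
  north (north): blocked, stay at (x=6, y=0)
  south (south): (x=6, y=0) -> (x=6, y=1)
  west (west): (x=6, y=1) -> (x=5, y=1)
Final: (x=5, y=1)

Answer: Final position: (x=5, y=1)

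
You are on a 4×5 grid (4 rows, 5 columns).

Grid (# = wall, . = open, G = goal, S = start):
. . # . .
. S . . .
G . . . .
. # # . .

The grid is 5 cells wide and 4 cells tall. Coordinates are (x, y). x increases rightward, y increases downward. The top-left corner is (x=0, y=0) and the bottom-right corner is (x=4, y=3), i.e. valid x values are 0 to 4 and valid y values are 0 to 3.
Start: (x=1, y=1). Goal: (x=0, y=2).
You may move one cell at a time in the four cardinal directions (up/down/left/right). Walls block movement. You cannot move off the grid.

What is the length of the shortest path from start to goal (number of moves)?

BFS from (x=1, y=1) until reaching (x=0, y=2):
  Distance 0: (x=1, y=1)
  Distance 1: (x=1, y=0), (x=0, y=1), (x=2, y=1), (x=1, y=2)
  Distance 2: (x=0, y=0), (x=3, y=1), (x=0, y=2), (x=2, y=2)  <- goal reached here
One shortest path (2 moves): (x=1, y=1) -> (x=0, y=1) -> (x=0, y=2)

Answer: Shortest path length: 2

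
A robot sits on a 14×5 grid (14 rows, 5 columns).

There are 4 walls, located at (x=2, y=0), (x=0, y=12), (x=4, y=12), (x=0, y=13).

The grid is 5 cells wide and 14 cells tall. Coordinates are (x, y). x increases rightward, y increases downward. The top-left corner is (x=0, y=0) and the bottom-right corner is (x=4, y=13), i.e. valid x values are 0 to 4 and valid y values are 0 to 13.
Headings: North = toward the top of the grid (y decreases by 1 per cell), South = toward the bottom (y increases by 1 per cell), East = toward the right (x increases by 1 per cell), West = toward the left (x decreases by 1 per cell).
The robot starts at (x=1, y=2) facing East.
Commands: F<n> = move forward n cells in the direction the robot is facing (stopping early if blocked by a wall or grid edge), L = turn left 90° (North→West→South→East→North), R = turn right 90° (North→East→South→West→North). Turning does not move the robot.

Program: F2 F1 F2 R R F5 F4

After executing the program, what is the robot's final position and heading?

Answer: Final position: (x=0, y=2), facing West

Derivation:
Start: (x=1, y=2), facing East
  F2: move forward 2, now at (x=3, y=2)
  F1: move forward 1, now at (x=4, y=2)
  F2: move forward 0/2 (blocked), now at (x=4, y=2)
  R: turn right, now facing South
  R: turn right, now facing West
  F5: move forward 4/5 (blocked), now at (x=0, y=2)
  F4: move forward 0/4 (blocked), now at (x=0, y=2)
Final: (x=0, y=2), facing West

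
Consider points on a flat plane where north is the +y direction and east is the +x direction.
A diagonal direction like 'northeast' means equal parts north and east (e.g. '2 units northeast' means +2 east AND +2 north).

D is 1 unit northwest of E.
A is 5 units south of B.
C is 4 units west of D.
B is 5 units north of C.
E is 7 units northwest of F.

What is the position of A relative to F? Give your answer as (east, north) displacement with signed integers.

Answer: A is at (east=-12, north=8) relative to F.

Derivation:
Place F at the origin (east=0, north=0).
  E is 7 units northwest of F: delta (east=-7, north=+7); E at (east=-7, north=7).
  D is 1 unit northwest of E: delta (east=-1, north=+1); D at (east=-8, north=8).
  C is 4 units west of D: delta (east=-4, north=+0); C at (east=-12, north=8).
  B is 5 units north of C: delta (east=+0, north=+5); B at (east=-12, north=13).
  A is 5 units south of B: delta (east=+0, north=-5); A at (east=-12, north=8).
Therefore A relative to F: (east=-12, north=8).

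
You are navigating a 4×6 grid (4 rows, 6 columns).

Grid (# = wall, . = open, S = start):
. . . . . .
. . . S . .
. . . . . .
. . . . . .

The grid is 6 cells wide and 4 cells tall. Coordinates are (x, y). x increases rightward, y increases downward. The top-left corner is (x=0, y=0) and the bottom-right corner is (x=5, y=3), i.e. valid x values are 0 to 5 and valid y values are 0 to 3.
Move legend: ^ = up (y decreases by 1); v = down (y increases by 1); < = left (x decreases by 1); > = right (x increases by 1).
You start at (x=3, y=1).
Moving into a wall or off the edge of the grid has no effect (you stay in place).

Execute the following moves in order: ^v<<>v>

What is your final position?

Answer: Final position: (x=3, y=2)

Derivation:
Start: (x=3, y=1)
  ^ (up): (x=3, y=1) -> (x=3, y=0)
  v (down): (x=3, y=0) -> (x=3, y=1)
  < (left): (x=3, y=1) -> (x=2, y=1)
  < (left): (x=2, y=1) -> (x=1, y=1)
  > (right): (x=1, y=1) -> (x=2, y=1)
  v (down): (x=2, y=1) -> (x=2, y=2)
  > (right): (x=2, y=2) -> (x=3, y=2)
Final: (x=3, y=2)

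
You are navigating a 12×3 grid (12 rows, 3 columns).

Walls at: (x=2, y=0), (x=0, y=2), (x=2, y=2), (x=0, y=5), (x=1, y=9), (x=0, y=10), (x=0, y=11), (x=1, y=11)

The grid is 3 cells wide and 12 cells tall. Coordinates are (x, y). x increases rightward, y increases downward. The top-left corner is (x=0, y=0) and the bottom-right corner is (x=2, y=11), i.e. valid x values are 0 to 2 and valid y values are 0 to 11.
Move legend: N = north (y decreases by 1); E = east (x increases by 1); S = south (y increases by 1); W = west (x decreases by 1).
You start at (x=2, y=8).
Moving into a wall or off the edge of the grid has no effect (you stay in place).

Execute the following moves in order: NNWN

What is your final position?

Start: (x=2, y=8)
  N (north): (x=2, y=8) -> (x=2, y=7)
  N (north): (x=2, y=7) -> (x=2, y=6)
  W (west): (x=2, y=6) -> (x=1, y=6)
  N (north): (x=1, y=6) -> (x=1, y=5)
Final: (x=1, y=5)

Answer: Final position: (x=1, y=5)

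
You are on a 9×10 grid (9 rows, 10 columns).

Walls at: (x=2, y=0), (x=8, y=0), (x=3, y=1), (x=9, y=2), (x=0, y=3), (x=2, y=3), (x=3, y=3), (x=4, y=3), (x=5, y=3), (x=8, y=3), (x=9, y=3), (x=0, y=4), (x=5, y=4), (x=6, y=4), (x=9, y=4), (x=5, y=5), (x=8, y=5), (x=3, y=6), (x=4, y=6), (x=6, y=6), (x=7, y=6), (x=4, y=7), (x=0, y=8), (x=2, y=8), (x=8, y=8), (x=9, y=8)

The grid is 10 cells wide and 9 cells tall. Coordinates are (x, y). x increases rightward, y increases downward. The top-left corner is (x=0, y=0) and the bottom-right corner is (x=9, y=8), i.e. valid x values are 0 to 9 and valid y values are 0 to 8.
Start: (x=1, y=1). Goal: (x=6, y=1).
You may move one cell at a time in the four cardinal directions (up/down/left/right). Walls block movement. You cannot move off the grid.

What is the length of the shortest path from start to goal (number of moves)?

BFS from (x=1, y=1) until reaching (x=6, y=1):
  Distance 0: (x=1, y=1)
  Distance 1: (x=1, y=0), (x=0, y=1), (x=2, y=1), (x=1, y=2)
  Distance 2: (x=0, y=0), (x=0, y=2), (x=2, y=2), (x=1, y=3)
  Distance 3: (x=3, y=2), (x=1, y=4)
  Distance 4: (x=4, y=2), (x=2, y=4), (x=1, y=5)
  Distance 5: (x=4, y=1), (x=5, y=2), (x=3, y=4), (x=0, y=5), (x=2, y=5), (x=1, y=6)
  Distance 6: (x=4, y=0), (x=5, y=1), (x=6, y=2), (x=4, y=4), (x=3, y=5), (x=0, y=6), (x=2, y=6), (x=1, y=7)
  Distance 7: (x=3, y=0), (x=5, y=0), (x=6, y=1), (x=7, y=2), (x=6, y=3), (x=4, y=5), (x=0, y=7), (x=2, y=7), (x=1, y=8)  <- goal reached here
One shortest path (7 moves): (x=1, y=1) -> (x=2, y=1) -> (x=2, y=2) -> (x=3, y=2) -> (x=4, y=2) -> (x=5, y=2) -> (x=6, y=2) -> (x=6, y=1)

Answer: Shortest path length: 7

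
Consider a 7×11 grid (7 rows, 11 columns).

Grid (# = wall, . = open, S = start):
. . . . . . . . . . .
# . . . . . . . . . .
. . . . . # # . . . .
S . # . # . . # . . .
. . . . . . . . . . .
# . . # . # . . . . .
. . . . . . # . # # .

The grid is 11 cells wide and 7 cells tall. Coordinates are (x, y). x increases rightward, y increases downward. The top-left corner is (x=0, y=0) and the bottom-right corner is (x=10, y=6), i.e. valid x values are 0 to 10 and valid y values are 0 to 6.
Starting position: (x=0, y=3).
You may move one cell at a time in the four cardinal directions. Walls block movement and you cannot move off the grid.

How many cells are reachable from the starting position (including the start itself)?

Answer: Reachable cells: 65

Derivation:
BFS flood-fill from (x=0, y=3):
  Distance 0: (x=0, y=3)
  Distance 1: (x=0, y=2), (x=1, y=3), (x=0, y=4)
  Distance 2: (x=1, y=2), (x=1, y=4)
  Distance 3: (x=1, y=1), (x=2, y=2), (x=2, y=4), (x=1, y=5)
  Distance 4: (x=1, y=0), (x=2, y=1), (x=3, y=2), (x=3, y=4), (x=2, y=5), (x=1, y=6)
  Distance 5: (x=0, y=0), (x=2, y=0), (x=3, y=1), (x=4, y=2), (x=3, y=3), (x=4, y=4), (x=0, y=6), (x=2, y=6)
  Distance 6: (x=3, y=0), (x=4, y=1), (x=5, y=4), (x=4, y=5), (x=3, y=6)
  Distance 7: (x=4, y=0), (x=5, y=1), (x=5, y=3), (x=6, y=4), (x=4, y=6)
  Distance 8: (x=5, y=0), (x=6, y=1), (x=6, y=3), (x=7, y=4), (x=6, y=5), (x=5, y=6)
  Distance 9: (x=6, y=0), (x=7, y=1), (x=8, y=4), (x=7, y=5)
  Distance 10: (x=7, y=0), (x=8, y=1), (x=7, y=2), (x=8, y=3), (x=9, y=4), (x=8, y=5), (x=7, y=6)
  Distance 11: (x=8, y=0), (x=9, y=1), (x=8, y=2), (x=9, y=3), (x=10, y=4), (x=9, y=5)
  Distance 12: (x=9, y=0), (x=10, y=1), (x=9, y=2), (x=10, y=3), (x=10, y=5)
  Distance 13: (x=10, y=0), (x=10, y=2), (x=10, y=6)
Total reachable: 65 (grid has 65 open cells total)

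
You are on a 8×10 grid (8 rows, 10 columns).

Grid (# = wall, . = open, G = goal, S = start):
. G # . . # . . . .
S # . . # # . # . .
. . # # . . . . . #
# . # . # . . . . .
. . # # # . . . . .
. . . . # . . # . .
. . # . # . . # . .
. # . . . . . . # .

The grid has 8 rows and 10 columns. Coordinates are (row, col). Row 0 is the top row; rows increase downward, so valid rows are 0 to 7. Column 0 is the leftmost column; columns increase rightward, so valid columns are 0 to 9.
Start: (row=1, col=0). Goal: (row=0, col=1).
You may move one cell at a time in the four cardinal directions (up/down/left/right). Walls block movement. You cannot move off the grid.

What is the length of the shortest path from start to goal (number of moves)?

Answer: Shortest path length: 2

Derivation:
BFS from (row=1, col=0) until reaching (row=0, col=1):
  Distance 0: (row=1, col=0)
  Distance 1: (row=0, col=0), (row=2, col=0)
  Distance 2: (row=0, col=1), (row=2, col=1)  <- goal reached here
One shortest path (2 moves): (row=1, col=0) -> (row=0, col=0) -> (row=0, col=1)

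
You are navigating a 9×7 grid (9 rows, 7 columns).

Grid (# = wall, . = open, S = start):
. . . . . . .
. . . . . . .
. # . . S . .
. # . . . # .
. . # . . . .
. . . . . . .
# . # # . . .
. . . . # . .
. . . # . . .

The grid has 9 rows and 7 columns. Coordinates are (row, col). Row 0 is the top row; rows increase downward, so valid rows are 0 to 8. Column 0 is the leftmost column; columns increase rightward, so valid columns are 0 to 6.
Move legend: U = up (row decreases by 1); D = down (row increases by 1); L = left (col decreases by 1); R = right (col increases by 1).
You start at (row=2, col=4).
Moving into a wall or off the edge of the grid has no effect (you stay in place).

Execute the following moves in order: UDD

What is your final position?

Start: (row=2, col=4)
  U (up): (row=2, col=4) -> (row=1, col=4)
  D (down): (row=1, col=4) -> (row=2, col=4)
  D (down): (row=2, col=4) -> (row=3, col=4)
Final: (row=3, col=4)

Answer: Final position: (row=3, col=4)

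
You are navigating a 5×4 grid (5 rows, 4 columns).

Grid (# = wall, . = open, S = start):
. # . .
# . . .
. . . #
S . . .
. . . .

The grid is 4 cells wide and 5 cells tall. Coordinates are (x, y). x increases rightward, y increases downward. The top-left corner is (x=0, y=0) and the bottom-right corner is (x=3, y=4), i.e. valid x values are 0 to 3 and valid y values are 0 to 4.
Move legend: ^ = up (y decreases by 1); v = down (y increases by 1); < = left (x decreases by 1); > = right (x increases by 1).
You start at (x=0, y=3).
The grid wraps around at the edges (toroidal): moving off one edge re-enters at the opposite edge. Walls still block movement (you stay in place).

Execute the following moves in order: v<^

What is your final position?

Answer: Final position: (x=3, y=3)

Derivation:
Start: (x=0, y=3)
  v (down): (x=0, y=3) -> (x=0, y=4)
  < (left): (x=0, y=4) -> (x=3, y=4)
  ^ (up): (x=3, y=4) -> (x=3, y=3)
Final: (x=3, y=3)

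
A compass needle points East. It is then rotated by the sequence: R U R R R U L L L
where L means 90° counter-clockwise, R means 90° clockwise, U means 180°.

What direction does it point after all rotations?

Answer: Final heading: South

Derivation:
Start: East
  R (right (90° clockwise)) -> South
  U (U-turn (180°)) -> North
  R (right (90° clockwise)) -> East
  R (right (90° clockwise)) -> South
  R (right (90° clockwise)) -> West
  U (U-turn (180°)) -> East
  L (left (90° counter-clockwise)) -> North
  L (left (90° counter-clockwise)) -> West
  L (left (90° counter-clockwise)) -> South
Final: South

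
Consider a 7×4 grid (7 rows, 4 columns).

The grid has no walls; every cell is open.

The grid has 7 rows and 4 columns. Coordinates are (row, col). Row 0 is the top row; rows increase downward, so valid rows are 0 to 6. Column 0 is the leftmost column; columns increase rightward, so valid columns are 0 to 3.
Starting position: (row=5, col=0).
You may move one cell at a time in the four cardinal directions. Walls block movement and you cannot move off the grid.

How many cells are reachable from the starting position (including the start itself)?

BFS flood-fill from (row=5, col=0):
  Distance 0: (row=5, col=0)
  Distance 1: (row=4, col=0), (row=5, col=1), (row=6, col=0)
  Distance 2: (row=3, col=0), (row=4, col=1), (row=5, col=2), (row=6, col=1)
  Distance 3: (row=2, col=0), (row=3, col=1), (row=4, col=2), (row=5, col=3), (row=6, col=2)
  Distance 4: (row=1, col=0), (row=2, col=1), (row=3, col=2), (row=4, col=3), (row=6, col=3)
  Distance 5: (row=0, col=0), (row=1, col=1), (row=2, col=2), (row=3, col=3)
  Distance 6: (row=0, col=1), (row=1, col=2), (row=2, col=3)
  Distance 7: (row=0, col=2), (row=1, col=3)
  Distance 8: (row=0, col=3)
Total reachable: 28 (grid has 28 open cells total)

Answer: Reachable cells: 28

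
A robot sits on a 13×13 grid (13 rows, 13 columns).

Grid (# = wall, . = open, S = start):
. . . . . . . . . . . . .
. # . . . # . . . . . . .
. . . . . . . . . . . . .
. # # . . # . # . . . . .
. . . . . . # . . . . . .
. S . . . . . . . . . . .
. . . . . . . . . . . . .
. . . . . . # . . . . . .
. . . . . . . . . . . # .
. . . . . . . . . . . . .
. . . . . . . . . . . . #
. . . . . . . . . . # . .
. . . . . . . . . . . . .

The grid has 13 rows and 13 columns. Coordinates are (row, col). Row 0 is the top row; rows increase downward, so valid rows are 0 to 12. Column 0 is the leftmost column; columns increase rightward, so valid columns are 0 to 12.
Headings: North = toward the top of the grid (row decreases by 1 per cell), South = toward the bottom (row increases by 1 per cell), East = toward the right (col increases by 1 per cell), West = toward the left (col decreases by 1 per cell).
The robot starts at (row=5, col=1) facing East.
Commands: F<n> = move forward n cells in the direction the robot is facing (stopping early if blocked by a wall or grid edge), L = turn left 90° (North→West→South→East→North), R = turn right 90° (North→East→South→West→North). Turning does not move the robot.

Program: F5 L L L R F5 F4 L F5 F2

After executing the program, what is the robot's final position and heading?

Start: (row=5, col=1), facing East
  F5: move forward 5, now at (row=5, col=6)
  L: turn left, now facing North
  L: turn left, now facing West
  L: turn left, now facing South
  R: turn right, now facing West
  F5: move forward 5, now at (row=5, col=1)
  F4: move forward 1/4 (blocked), now at (row=5, col=0)
  L: turn left, now facing South
  F5: move forward 5, now at (row=10, col=0)
  F2: move forward 2, now at (row=12, col=0)
Final: (row=12, col=0), facing South

Answer: Final position: (row=12, col=0), facing South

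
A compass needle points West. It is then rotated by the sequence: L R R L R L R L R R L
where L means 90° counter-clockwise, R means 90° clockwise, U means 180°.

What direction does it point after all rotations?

Start: West
  L (left (90° counter-clockwise)) -> South
  R (right (90° clockwise)) -> West
  R (right (90° clockwise)) -> North
  L (left (90° counter-clockwise)) -> West
  R (right (90° clockwise)) -> North
  L (left (90° counter-clockwise)) -> West
  R (right (90° clockwise)) -> North
  L (left (90° counter-clockwise)) -> West
  R (right (90° clockwise)) -> North
  R (right (90° clockwise)) -> East
  L (left (90° counter-clockwise)) -> North
Final: North

Answer: Final heading: North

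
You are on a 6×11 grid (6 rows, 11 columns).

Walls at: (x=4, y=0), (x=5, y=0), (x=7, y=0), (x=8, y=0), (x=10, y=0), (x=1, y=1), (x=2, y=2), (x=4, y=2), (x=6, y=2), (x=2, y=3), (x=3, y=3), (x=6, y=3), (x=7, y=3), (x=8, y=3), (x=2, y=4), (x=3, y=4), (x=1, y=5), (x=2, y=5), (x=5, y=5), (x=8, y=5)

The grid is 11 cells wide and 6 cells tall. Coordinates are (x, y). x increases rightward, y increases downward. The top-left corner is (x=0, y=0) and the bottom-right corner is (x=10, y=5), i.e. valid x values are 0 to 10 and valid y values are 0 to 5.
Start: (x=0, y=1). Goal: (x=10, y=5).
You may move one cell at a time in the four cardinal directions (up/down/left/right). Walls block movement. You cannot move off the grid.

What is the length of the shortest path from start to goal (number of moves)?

BFS from (x=0, y=1) until reaching (x=10, y=5):
  Distance 0: (x=0, y=1)
  Distance 1: (x=0, y=0), (x=0, y=2)
  Distance 2: (x=1, y=0), (x=1, y=2), (x=0, y=3)
  Distance 3: (x=2, y=0), (x=1, y=3), (x=0, y=4)
  Distance 4: (x=3, y=0), (x=2, y=1), (x=1, y=4), (x=0, y=5)
  Distance 5: (x=3, y=1)
  Distance 6: (x=4, y=1), (x=3, y=2)
  Distance 7: (x=5, y=1)
  Distance 8: (x=6, y=1), (x=5, y=2)
  Distance 9: (x=6, y=0), (x=7, y=1), (x=5, y=3)
  Distance 10: (x=8, y=1), (x=7, y=2), (x=4, y=3), (x=5, y=4)
  Distance 11: (x=9, y=1), (x=8, y=2), (x=4, y=4), (x=6, y=4)
  Distance 12: (x=9, y=0), (x=10, y=1), (x=9, y=2), (x=7, y=4), (x=4, y=5), (x=6, y=5)
  Distance 13: (x=10, y=2), (x=9, y=3), (x=8, y=4), (x=3, y=5), (x=7, y=5)
  Distance 14: (x=10, y=3), (x=9, y=4)
  Distance 15: (x=10, y=4), (x=9, y=5)
  Distance 16: (x=10, y=5)  <- goal reached here
One shortest path (16 moves): (x=0, y=1) -> (x=0, y=0) -> (x=1, y=0) -> (x=2, y=0) -> (x=3, y=0) -> (x=3, y=1) -> (x=4, y=1) -> (x=5, y=1) -> (x=6, y=1) -> (x=7, y=1) -> (x=8, y=1) -> (x=9, y=1) -> (x=10, y=1) -> (x=10, y=2) -> (x=10, y=3) -> (x=10, y=4) -> (x=10, y=5)

Answer: Shortest path length: 16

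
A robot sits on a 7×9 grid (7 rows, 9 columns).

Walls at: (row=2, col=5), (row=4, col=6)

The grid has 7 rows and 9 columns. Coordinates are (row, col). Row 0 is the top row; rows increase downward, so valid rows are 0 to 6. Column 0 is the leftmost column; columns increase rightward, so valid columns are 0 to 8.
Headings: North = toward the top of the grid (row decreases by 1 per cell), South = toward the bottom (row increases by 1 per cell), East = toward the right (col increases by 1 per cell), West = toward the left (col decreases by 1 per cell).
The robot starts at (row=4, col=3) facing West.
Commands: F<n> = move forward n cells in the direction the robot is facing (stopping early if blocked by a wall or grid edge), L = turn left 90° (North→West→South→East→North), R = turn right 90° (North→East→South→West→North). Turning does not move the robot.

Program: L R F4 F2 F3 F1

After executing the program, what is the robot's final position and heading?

Start: (row=4, col=3), facing West
  L: turn left, now facing South
  R: turn right, now facing West
  F4: move forward 3/4 (blocked), now at (row=4, col=0)
  F2: move forward 0/2 (blocked), now at (row=4, col=0)
  F3: move forward 0/3 (blocked), now at (row=4, col=0)
  F1: move forward 0/1 (blocked), now at (row=4, col=0)
Final: (row=4, col=0), facing West

Answer: Final position: (row=4, col=0), facing West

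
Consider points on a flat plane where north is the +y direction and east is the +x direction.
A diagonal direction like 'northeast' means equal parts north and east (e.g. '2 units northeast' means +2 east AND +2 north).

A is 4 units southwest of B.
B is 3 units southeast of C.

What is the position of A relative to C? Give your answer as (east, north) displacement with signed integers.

Answer: A is at (east=-1, north=-7) relative to C.

Derivation:
Place C at the origin (east=0, north=0).
  B is 3 units southeast of C: delta (east=+3, north=-3); B at (east=3, north=-3).
  A is 4 units southwest of B: delta (east=-4, north=-4); A at (east=-1, north=-7).
Therefore A relative to C: (east=-1, north=-7).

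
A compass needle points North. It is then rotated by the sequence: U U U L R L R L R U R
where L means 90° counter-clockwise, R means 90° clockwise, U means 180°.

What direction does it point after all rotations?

Start: North
  U (U-turn (180°)) -> South
  U (U-turn (180°)) -> North
  U (U-turn (180°)) -> South
  L (left (90° counter-clockwise)) -> East
  R (right (90° clockwise)) -> South
  L (left (90° counter-clockwise)) -> East
  R (right (90° clockwise)) -> South
  L (left (90° counter-clockwise)) -> East
  R (right (90° clockwise)) -> South
  U (U-turn (180°)) -> North
  R (right (90° clockwise)) -> East
Final: East

Answer: Final heading: East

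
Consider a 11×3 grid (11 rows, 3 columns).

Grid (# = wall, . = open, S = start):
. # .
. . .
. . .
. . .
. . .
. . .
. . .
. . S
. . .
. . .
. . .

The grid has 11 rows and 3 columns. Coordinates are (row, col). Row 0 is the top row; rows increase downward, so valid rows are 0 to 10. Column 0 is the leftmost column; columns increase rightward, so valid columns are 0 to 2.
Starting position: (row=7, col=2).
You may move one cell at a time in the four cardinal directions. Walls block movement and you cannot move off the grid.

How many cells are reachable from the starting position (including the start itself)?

Answer: Reachable cells: 32

Derivation:
BFS flood-fill from (row=7, col=2):
  Distance 0: (row=7, col=2)
  Distance 1: (row=6, col=2), (row=7, col=1), (row=8, col=2)
  Distance 2: (row=5, col=2), (row=6, col=1), (row=7, col=0), (row=8, col=1), (row=9, col=2)
  Distance 3: (row=4, col=2), (row=5, col=1), (row=6, col=0), (row=8, col=0), (row=9, col=1), (row=10, col=2)
  Distance 4: (row=3, col=2), (row=4, col=1), (row=5, col=0), (row=9, col=0), (row=10, col=1)
  Distance 5: (row=2, col=2), (row=3, col=1), (row=4, col=0), (row=10, col=0)
  Distance 6: (row=1, col=2), (row=2, col=1), (row=3, col=0)
  Distance 7: (row=0, col=2), (row=1, col=1), (row=2, col=0)
  Distance 8: (row=1, col=0)
  Distance 9: (row=0, col=0)
Total reachable: 32 (grid has 32 open cells total)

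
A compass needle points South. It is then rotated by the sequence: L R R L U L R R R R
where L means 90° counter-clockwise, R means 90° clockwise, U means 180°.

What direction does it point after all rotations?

Answer: Final heading: West

Derivation:
Start: South
  L (left (90° counter-clockwise)) -> East
  R (right (90° clockwise)) -> South
  R (right (90° clockwise)) -> West
  L (left (90° counter-clockwise)) -> South
  U (U-turn (180°)) -> North
  L (left (90° counter-clockwise)) -> West
  R (right (90° clockwise)) -> North
  R (right (90° clockwise)) -> East
  R (right (90° clockwise)) -> South
  R (right (90° clockwise)) -> West
Final: West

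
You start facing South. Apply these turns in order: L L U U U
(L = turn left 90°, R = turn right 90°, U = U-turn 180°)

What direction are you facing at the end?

Start: South
  L (left (90° counter-clockwise)) -> East
  L (left (90° counter-clockwise)) -> North
  U (U-turn (180°)) -> South
  U (U-turn (180°)) -> North
  U (U-turn (180°)) -> South
Final: South

Answer: Final heading: South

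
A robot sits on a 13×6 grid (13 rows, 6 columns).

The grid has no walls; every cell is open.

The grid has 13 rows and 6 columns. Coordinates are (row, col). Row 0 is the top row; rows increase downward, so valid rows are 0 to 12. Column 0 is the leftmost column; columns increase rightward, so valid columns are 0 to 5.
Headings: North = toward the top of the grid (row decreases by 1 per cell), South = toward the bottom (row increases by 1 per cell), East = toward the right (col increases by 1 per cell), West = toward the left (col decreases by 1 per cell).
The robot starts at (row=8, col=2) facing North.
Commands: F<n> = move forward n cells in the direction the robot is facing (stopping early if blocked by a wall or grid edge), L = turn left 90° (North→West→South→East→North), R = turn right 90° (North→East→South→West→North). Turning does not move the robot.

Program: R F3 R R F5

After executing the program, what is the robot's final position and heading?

Answer: Final position: (row=8, col=0), facing West

Derivation:
Start: (row=8, col=2), facing North
  R: turn right, now facing East
  F3: move forward 3, now at (row=8, col=5)
  R: turn right, now facing South
  R: turn right, now facing West
  F5: move forward 5, now at (row=8, col=0)
Final: (row=8, col=0), facing West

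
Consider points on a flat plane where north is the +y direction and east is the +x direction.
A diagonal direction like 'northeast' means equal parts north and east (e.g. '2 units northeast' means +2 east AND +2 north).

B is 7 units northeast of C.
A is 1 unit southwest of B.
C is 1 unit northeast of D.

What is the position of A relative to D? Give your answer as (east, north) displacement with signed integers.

Place D at the origin (east=0, north=0).
  C is 1 unit northeast of D: delta (east=+1, north=+1); C at (east=1, north=1).
  B is 7 units northeast of C: delta (east=+7, north=+7); B at (east=8, north=8).
  A is 1 unit southwest of B: delta (east=-1, north=-1); A at (east=7, north=7).
Therefore A relative to D: (east=7, north=7).

Answer: A is at (east=7, north=7) relative to D.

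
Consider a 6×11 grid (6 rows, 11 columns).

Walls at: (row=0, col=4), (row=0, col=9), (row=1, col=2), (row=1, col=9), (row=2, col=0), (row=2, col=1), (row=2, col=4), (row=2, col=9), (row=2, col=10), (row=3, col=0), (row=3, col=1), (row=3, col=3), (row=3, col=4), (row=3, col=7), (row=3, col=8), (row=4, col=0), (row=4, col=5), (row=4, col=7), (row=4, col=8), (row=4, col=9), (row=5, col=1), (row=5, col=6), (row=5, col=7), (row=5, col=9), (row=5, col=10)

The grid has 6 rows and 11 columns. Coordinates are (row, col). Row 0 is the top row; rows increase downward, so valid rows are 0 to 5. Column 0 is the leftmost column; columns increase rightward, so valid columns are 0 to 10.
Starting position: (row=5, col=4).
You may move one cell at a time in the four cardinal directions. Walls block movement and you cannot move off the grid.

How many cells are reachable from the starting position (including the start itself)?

Answer: Reachable cells: 34

Derivation:
BFS flood-fill from (row=5, col=4):
  Distance 0: (row=5, col=4)
  Distance 1: (row=4, col=4), (row=5, col=3), (row=5, col=5)
  Distance 2: (row=4, col=3), (row=5, col=2)
  Distance 3: (row=4, col=2)
  Distance 4: (row=3, col=2), (row=4, col=1)
  Distance 5: (row=2, col=2)
  Distance 6: (row=2, col=3)
  Distance 7: (row=1, col=3)
  Distance 8: (row=0, col=3), (row=1, col=4)
  Distance 9: (row=0, col=2), (row=1, col=5)
  Distance 10: (row=0, col=1), (row=0, col=5), (row=1, col=6), (row=2, col=5)
  Distance 11: (row=0, col=0), (row=0, col=6), (row=1, col=1), (row=1, col=7), (row=2, col=6), (row=3, col=5)
  Distance 12: (row=0, col=7), (row=1, col=0), (row=1, col=8), (row=2, col=7), (row=3, col=6)
  Distance 13: (row=0, col=8), (row=2, col=8), (row=4, col=6)
Total reachable: 34 (grid has 41 open cells total)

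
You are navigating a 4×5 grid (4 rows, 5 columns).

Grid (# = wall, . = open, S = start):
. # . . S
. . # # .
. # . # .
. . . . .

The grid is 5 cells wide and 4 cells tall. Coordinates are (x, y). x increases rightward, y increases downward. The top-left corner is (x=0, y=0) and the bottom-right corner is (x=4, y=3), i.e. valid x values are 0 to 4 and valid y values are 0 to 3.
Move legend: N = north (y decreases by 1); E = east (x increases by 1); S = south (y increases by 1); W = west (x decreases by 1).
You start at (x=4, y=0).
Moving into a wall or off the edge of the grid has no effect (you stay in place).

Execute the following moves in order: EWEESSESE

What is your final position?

Start: (x=4, y=0)
  E (east): blocked, stay at (x=4, y=0)
  W (west): (x=4, y=0) -> (x=3, y=0)
  E (east): (x=3, y=0) -> (x=4, y=0)
  E (east): blocked, stay at (x=4, y=0)
  S (south): (x=4, y=0) -> (x=4, y=1)
  S (south): (x=4, y=1) -> (x=4, y=2)
  E (east): blocked, stay at (x=4, y=2)
  S (south): (x=4, y=2) -> (x=4, y=3)
  E (east): blocked, stay at (x=4, y=3)
Final: (x=4, y=3)

Answer: Final position: (x=4, y=3)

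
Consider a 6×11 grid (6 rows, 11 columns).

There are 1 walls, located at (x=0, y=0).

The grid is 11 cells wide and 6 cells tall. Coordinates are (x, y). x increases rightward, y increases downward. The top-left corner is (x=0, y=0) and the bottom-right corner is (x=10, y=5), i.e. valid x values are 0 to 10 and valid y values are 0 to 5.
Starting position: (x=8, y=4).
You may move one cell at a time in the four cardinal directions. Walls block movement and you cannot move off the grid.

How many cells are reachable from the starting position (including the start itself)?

BFS flood-fill from (x=8, y=4):
  Distance 0: (x=8, y=4)
  Distance 1: (x=8, y=3), (x=7, y=4), (x=9, y=4), (x=8, y=5)
  Distance 2: (x=8, y=2), (x=7, y=3), (x=9, y=3), (x=6, y=4), (x=10, y=4), (x=7, y=5), (x=9, y=5)
  Distance 3: (x=8, y=1), (x=7, y=2), (x=9, y=2), (x=6, y=3), (x=10, y=3), (x=5, y=4), (x=6, y=5), (x=10, y=5)
  Distance 4: (x=8, y=0), (x=7, y=1), (x=9, y=1), (x=6, y=2), (x=10, y=2), (x=5, y=3), (x=4, y=4), (x=5, y=5)
  Distance 5: (x=7, y=0), (x=9, y=0), (x=6, y=1), (x=10, y=1), (x=5, y=2), (x=4, y=3), (x=3, y=4), (x=4, y=5)
  Distance 6: (x=6, y=0), (x=10, y=0), (x=5, y=1), (x=4, y=2), (x=3, y=3), (x=2, y=4), (x=3, y=5)
  Distance 7: (x=5, y=0), (x=4, y=1), (x=3, y=2), (x=2, y=3), (x=1, y=4), (x=2, y=5)
  Distance 8: (x=4, y=0), (x=3, y=1), (x=2, y=2), (x=1, y=3), (x=0, y=4), (x=1, y=5)
  Distance 9: (x=3, y=0), (x=2, y=1), (x=1, y=2), (x=0, y=3), (x=0, y=5)
  Distance 10: (x=2, y=0), (x=1, y=1), (x=0, y=2)
  Distance 11: (x=1, y=0), (x=0, y=1)
Total reachable: 65 (grid has 65 open cells total)

Answer: Reachable cells: 65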